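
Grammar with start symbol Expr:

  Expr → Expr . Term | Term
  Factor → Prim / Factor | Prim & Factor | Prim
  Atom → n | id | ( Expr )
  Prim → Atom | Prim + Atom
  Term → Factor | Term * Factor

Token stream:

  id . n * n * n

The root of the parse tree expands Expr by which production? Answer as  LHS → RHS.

[Expr [Expr [Term [Factor [Prim [Atom id]]]]] . [Term [Term [Term [Factor [Prim [Atom n]]]] * [Factor [Prim [Atom n]]]] * [Factor [Prim [Atom n]]]]]

Expr → Expr . Term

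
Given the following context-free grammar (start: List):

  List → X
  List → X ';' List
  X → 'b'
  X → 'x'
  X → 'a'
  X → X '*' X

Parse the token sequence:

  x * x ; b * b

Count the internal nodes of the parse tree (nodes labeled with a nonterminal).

8

[List [X [X x] * [X x]] ; [List [X [X b] * [X b]]]]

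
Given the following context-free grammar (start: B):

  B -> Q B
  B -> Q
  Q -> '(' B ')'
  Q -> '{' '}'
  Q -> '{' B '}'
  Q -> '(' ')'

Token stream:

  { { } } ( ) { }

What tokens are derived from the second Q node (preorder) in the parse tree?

{ }

[B [Q { [B [Q { }]] }] [B [Q ( )] [B [Q { }]]]]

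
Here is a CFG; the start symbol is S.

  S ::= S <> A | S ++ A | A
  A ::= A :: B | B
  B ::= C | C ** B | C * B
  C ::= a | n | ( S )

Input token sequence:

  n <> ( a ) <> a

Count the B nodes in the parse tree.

[S [S [S [A [B [C n]]]] <> [A [B [C ( [S [A [B [C a]]]] )]]]] <> [A [B [C a]]]]

4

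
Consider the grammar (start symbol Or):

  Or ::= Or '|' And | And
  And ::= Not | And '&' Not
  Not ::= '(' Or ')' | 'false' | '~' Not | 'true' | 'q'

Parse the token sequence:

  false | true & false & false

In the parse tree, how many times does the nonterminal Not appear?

4

[Or [Or [And [Not false]]] | [And [And [And [Not true]] & [Not false]] & [Not false]]]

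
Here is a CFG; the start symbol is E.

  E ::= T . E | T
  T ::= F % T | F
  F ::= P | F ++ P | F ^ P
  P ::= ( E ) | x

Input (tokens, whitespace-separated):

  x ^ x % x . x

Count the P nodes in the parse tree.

[E [T [F [F [P x]] ^ [P x]] % [T [F [P x]]]] . [E [T [F [P x]]]]]

4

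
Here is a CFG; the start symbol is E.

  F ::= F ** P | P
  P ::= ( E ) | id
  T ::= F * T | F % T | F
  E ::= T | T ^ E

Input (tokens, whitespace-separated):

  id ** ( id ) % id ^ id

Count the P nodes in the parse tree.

5

[E [T [F [F [P id]] ** [P ( [E [T [F [P id]]]] )]] % [T [F [P id]]]] ^ [E [T [F [P id]]]]]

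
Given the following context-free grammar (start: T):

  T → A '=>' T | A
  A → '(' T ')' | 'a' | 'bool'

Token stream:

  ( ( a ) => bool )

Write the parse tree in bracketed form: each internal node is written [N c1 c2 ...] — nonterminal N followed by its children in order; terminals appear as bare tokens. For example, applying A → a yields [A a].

[T [A ( [T [A ( [T [A a]] )] => [T [A bool]]] )]]

T
A
( T )
( A => T )
( ( T ) => T )
( ( A ) => T )
( ( a ) => T )
( ( a ) => A )
( ( a ) => bool )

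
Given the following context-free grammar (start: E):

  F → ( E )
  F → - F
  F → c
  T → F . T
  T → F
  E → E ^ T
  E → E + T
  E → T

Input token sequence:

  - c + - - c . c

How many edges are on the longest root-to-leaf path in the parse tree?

5

[E [E [T [F - [F c]]]] + [T [F - [F - [F c]]] . [T [F c]]]]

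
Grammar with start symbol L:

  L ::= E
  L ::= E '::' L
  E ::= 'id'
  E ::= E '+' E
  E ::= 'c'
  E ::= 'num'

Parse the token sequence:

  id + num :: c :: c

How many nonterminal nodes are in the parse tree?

8

[L [E [E id] + [E num]] :: [L [E c] :: [L [E c]]]]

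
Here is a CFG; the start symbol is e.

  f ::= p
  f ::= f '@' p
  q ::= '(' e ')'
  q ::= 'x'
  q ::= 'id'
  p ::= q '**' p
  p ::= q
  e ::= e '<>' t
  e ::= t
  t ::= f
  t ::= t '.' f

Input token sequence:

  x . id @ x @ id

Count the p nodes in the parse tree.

4

[e [t [t [f [p [q x]]]] . [f [f [f [p [q id]]] @ [p [q x]]] @ [p [q id]]]]]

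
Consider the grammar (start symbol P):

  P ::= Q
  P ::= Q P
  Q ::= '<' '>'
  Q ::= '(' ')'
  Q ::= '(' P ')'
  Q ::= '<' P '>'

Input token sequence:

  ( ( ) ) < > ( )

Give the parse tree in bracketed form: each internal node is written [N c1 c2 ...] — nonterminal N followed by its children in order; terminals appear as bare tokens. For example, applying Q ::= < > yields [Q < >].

P
Q P
( P ) P
( Q ) P
( ( ) ) P
( ( ) ) Q P
( ( ) ) < > P
( ( ) ) < > Q
( ( ) ) < > ( )

[P [Q ( [P [Q ( )]] )] [P [Q < >] [P [Q ( )]]]]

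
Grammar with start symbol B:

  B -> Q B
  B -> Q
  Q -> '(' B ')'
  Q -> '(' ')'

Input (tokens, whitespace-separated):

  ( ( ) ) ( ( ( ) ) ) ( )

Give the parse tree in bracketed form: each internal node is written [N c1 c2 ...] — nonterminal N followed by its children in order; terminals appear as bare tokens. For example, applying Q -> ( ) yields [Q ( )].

B
Q B
( B ) B
( Q ) B
( ( ) ) B
( ( ) ) Q B
( ( ) ) ( B ) B
( ( ) ) ( Q ) B
( ( ) ) ( ( B ) ) B
( ( ) ) ( ( Q ) ) B
( ( ) ) ( ( ( ) ) ) B
( ( ) ) ( ( ( ) ) ) Q
( ( ) ) ( ( ( ) ) ) ( )

[B [Q ( [B [Q ( )]] )] [B [Q ( [B [Q ( [B [Q ( )]] )]] )] [B [Q ( )]]]]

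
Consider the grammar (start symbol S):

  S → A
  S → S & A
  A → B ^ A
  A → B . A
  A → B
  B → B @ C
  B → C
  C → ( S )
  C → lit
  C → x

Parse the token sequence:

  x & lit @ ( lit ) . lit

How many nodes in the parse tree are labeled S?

[S [S [A [B [C x]]]] & [A [B [B [C lit]] @ [C ( [S [A [B [C lit]]]] )]] . [A [B [C lit]]]]]

3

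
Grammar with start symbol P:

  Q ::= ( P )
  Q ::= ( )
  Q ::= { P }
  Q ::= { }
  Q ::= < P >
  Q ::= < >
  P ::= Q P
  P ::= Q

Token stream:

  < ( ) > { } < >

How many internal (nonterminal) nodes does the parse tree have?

8

[P [Q < [P [Q ( )]] >] [P [Q { }] [P [Q < >]]]]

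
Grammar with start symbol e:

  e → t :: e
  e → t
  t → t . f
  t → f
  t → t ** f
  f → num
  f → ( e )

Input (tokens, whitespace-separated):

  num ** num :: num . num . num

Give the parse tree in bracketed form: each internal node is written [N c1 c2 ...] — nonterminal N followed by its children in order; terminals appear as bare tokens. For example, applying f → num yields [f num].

e
t :: e
t ** f :: e
f ** f :: e
num ** f :: e
num ** num :: e
num ** num :: t
num ** num :: t . f
num ** num :: t . f . f
num ** num :: f . f . f
num ** num :: num . f . f
num ** num :: num . num . f
num ** num :: num . num . num

[e [t [t [f num]] ** [f num]] :: [e [t [t [t [f num]] . [f num]] . [f num]]]]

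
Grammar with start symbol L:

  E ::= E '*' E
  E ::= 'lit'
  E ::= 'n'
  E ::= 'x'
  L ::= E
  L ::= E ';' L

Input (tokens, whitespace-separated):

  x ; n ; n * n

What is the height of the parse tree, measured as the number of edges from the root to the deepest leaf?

5

[L [E x] ; [L [E n] ; [L [E [E n] * [E n]]]]]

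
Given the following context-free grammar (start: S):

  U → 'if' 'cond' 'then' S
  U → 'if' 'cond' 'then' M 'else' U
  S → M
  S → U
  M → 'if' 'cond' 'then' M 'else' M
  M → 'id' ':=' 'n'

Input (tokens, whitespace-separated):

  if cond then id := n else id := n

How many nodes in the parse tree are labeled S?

1

[S [M if cond then [M id := n] else [M id := n]]]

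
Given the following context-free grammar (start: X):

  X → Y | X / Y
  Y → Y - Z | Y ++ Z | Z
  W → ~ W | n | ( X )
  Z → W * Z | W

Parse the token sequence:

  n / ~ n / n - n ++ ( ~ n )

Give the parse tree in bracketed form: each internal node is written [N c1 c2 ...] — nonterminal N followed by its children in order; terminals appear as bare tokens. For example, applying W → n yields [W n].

[X [X [X [Y [Z [W n]]]] / [Y [Z [W ~ [W n]]]]] / [Y [Y [Y [Z [W n]]] - [Z [W n]]] ++ [Z [W ( [X [Y [Z [W ~ [W n]]]]] )]]]]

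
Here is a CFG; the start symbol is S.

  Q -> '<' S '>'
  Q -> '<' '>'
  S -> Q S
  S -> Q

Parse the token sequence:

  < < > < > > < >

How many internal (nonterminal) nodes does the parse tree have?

8

[S [Q < [S [Q < >] [S [Q < >]]] >] [S [Q < >]]]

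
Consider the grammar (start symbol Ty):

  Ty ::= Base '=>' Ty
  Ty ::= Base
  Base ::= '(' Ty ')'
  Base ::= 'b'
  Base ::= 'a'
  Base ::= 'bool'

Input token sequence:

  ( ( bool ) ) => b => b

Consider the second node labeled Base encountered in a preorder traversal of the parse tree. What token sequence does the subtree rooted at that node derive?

[Ty [Base ( [Ty [Base ( [Ty [Base bool]] )]] )] => [Ty [Base b] => [Ty [Base b]]]]

( bool )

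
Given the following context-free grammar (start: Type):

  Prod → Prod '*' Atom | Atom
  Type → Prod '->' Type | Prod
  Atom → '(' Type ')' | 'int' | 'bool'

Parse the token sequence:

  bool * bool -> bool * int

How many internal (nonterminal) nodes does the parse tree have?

10

[Type [Prod [Prod [Atom bool]] * [Atom bool]] -> [Type [Prod [Prod [Atom bool]] * [Atom int]]]]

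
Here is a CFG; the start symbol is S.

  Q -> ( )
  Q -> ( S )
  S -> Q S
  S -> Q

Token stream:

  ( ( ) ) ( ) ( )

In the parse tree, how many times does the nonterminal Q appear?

[S [Q ( [S [Q ( )]] )] [S [Q ( )] [S [Q ( )]]]]

4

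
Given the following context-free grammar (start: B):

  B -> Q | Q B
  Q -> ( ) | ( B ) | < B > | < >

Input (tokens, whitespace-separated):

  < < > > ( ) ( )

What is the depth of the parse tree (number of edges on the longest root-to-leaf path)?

4

[B [Q < [B [Q < >]] >] [B [Q ( )] [B [Q ( )]]]]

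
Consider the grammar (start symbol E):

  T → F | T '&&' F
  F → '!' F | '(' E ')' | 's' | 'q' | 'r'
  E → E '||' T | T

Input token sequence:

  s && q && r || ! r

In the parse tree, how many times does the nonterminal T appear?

[E [E [T [T [T [F s]] && [F q]] && [F r]]] || [T [F ! [F r]]]]

4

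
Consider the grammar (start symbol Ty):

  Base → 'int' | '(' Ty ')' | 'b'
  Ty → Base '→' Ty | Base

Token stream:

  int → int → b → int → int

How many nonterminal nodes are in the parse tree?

10

[Ty [Base int] → [Ty [Base int] → [Ty [Base b] → [Ty [Base int] → [Ty [Base int]]]]]]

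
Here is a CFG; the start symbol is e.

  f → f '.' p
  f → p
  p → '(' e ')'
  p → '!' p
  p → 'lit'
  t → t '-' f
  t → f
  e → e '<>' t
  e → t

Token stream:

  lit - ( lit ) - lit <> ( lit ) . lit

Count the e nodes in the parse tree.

[e [e [t [t [t [f [p lit]]] - [f [p ( [e [t [f [p lit]]]] )]]] - [f [p lit]]]] <> [t [f [f [p ( [e [t [f [p lit]]]] )]] . [p lit]]]]

4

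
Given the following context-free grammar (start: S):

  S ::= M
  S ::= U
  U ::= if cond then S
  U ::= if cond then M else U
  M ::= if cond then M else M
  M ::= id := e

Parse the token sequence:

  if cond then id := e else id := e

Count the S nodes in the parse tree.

1

[S [M if cond then [M id := e] else [M id := e]]]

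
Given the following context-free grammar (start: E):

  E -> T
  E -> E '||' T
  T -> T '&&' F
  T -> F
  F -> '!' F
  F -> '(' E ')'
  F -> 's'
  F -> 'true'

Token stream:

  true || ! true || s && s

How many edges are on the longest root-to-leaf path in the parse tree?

[E [E [E [T [F true]]] || [T [F ! [F true]]]] || [T [T [F s]] && [F s]]]

5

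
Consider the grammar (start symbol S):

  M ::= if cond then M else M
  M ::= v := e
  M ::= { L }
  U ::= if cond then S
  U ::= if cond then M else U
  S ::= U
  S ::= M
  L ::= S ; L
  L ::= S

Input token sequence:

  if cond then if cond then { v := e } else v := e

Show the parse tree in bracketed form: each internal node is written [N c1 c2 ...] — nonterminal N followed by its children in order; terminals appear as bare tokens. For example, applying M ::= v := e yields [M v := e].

S
U
if cond then S
if cond then M
if cond then if cond then M else M
if cond then if cond then { L } else M
if cond then if cond then { S } else M
if cond then if cond then { M } else M
if cond then if cond then { v := e } else M
if cond then if cond then { v := e } else v := e

[S [U if cond then [S [M if cond then [M { [L [S [M v := e]]] }] else [M v := e]]]]]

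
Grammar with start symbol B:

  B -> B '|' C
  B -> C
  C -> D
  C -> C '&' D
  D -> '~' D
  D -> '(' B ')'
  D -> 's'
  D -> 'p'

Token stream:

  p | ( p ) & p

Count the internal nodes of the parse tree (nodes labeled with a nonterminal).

[B [B [C [D p]]] | [C [C [D ( [B [C [D p]]] )]] & [D p]]]

11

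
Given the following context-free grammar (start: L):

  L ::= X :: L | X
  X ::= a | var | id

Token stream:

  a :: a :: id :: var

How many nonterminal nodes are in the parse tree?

8

[L [X a] :: [L [X a] :: [L [X id] :: [L [X var]]]]]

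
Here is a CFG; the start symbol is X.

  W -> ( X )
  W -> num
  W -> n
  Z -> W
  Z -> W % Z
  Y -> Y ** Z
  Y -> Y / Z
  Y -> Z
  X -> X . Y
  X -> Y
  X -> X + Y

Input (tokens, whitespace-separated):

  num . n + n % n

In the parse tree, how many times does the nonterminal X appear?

[X [X [X [Y [Z [W num]]]] . [Y [Z [W n]]]] + [Y [Z [W n] % [Z [W n]]]]]

3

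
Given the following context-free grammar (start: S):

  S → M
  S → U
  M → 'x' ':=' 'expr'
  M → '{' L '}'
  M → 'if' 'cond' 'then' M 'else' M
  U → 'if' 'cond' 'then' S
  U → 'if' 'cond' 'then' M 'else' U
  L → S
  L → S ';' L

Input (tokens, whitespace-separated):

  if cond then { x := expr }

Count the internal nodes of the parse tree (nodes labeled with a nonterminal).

[S [U if cond then [S [M { [L [S [M x := expr]]] }]]]]

7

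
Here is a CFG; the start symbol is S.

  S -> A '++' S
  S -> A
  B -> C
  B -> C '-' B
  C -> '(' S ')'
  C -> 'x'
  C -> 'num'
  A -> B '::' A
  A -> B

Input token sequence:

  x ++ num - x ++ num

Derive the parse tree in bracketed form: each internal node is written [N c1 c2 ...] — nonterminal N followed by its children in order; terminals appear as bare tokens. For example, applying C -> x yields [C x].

S
A ++ S
B ++ S
C ++ S
x ++ S
x ++ A ++ S
x ++ B ++ S
x ++ C - B ++ S
x ++ num - B ++ S
x ++ num - C ++ S
x ++ num - x ++ S
x ++ num - x ++ A
x ++ num - x ++ B
x ++ num - x ++ C
x ++ num - x ++ num

[S [A [B [C x]]] ++ [S [A [B [C num] - [B [C x]]]] ++ [S [A [B [C num]]]]]]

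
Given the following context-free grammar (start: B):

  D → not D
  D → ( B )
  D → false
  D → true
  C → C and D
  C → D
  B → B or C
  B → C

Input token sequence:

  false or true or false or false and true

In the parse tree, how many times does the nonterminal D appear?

5

[B [B [B [B [C [D false]]] or [C [D true]]] or [C [D false]]] or [C [C [D false]] and [D true]]]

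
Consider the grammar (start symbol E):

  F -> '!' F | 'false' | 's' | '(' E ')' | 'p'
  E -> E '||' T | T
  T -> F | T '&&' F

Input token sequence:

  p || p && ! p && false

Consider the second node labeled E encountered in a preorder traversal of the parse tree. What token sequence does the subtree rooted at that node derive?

p

[E [E [T [F p]]] || [T [T [T [F p]] && [F ! [F p]]] && [F false]]]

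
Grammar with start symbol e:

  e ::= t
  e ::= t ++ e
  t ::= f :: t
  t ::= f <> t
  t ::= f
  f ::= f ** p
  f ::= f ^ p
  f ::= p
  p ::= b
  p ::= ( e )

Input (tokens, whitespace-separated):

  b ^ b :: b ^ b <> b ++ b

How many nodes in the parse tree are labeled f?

6

[e [t [f [f [p b]] ^ [p b]] :: [t [f [f [p b]] ^ [p b]] <> [t [f [p b]]]]] ++ [e [t [f [p b]]]]]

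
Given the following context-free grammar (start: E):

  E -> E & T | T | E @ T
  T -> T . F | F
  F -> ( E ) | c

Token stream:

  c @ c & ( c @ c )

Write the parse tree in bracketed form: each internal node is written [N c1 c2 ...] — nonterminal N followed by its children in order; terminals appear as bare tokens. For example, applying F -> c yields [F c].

[E [E [E [T [F c]]] @ [T [F c]]] & [T [F ( [E [E [T [F c]]] @ [T [F c]]] )]]]

E
E & T
E @ T & T
T @ T & T
F @ T & T
c @ T & T
c @ F & T
c @ c & T
c @ c & F
c @ c & ( E )
c @ c & ( E @ T )
c @ c & ( T @ T )
c @ c & ( F @ T )
c @ c & ( c @ T )
c @ c & ( c @ F )
c @ c & ( c @ c )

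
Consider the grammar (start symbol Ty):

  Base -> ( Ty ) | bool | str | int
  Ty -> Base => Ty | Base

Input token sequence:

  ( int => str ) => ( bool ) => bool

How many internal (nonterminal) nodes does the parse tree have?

12

[Ty [Base ( [Ty [Base int] => [Ty [Base str]]] )] => [Ty [Base ( [Ty [Base bool]] )] => [Ty [Base bool]]]]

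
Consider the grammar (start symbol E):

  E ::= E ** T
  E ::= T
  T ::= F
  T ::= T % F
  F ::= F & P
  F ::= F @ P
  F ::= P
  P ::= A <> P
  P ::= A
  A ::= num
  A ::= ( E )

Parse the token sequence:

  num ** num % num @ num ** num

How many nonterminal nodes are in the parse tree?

[E [E [E [T [F [P [A num]]]]] ** [T [T [F [P [A num]]]] % [F [F [P [A num]]] @ [P [A num]]]]] ** [T [F [P [A num]]]]]

22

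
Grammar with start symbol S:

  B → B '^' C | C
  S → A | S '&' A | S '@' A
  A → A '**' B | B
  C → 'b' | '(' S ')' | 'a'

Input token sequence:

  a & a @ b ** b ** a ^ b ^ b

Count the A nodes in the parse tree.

[S [S [S [A [B [C a]]]] & [A [B [C a]]]] @ [A [A [A [B [C b]]] ** [B [C b]]] ** [B [B [B [C a]] ^ [C b]] ^ [C b]]]]

5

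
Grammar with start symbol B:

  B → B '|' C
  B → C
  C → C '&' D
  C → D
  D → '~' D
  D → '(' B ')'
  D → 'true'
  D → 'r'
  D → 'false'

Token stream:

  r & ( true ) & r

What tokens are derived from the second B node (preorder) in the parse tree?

true

[B [C [C [C [D r]] & [D ( [B [C [D true]]] )]] & [D r]]]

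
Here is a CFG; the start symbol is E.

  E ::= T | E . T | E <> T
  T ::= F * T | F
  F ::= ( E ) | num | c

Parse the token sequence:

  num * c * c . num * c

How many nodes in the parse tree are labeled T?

[E [E [T [F num] * [T [F c] * [T [F c]]]]] . [T [F num] * [T [F c]]]]

5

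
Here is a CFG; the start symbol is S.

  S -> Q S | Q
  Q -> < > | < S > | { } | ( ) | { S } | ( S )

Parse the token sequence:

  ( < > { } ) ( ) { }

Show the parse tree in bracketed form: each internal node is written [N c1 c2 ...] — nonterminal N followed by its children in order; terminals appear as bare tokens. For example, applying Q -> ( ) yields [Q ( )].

S
Q S
( S ) S
( Q S ) S
( < > S ) S
( < > Q ) S
( < > { } ) S
( < > { } ) Q S
( < > { } ) ( ) S
( < > { } ) ( ) Q
( < > { } ) ( ) { }

[S [Q ( [S [Q < >] [S [Q { }]]] )] [S [Q ( )] [S [Q { }]]]]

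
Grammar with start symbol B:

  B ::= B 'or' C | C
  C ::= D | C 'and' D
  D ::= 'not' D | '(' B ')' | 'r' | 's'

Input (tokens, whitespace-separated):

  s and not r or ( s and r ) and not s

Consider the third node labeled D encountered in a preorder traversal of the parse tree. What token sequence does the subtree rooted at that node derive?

r

[B [B [C [C [D s]] and [D not [D r]]]] or [C [C [D ( [B [C [C [D s]] and [D r]]] )]] and [D not [D s]]]]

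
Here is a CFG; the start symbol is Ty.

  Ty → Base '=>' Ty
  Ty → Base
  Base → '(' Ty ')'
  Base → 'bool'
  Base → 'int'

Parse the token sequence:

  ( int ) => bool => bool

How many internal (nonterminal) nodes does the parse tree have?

8

[Ty [Base ( [Ty [Base int]] )] => [Ty [Base bool] => [Ty [Base bool]]]]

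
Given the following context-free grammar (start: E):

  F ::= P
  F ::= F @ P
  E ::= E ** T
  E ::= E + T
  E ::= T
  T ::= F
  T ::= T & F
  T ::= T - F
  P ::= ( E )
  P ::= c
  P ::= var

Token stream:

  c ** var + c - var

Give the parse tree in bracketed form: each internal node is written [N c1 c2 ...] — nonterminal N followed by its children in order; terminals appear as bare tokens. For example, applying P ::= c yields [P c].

E
E + T
E ** T + T
T ** T + T
F ** T + T
P ** T + T
c ** T + T
c ** F + T
c ** P + T
c ** var + T
c ** var + T - F
c ** var + F - F
c ** var + P - F
c ** var + c - F
c ** var + c - P
c ** var + c - var

[E [E [E [T [F [P c]]]] ** [T [F [P var]]]] + [T [T [F [P c]]] - [F [P var]]]]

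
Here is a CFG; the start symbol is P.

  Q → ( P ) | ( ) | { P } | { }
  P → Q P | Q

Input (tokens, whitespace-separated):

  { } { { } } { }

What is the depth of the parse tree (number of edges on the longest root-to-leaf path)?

[P [Q { }] [P [Q { [P [Q { }]] }] [P [Q { }]]]]

5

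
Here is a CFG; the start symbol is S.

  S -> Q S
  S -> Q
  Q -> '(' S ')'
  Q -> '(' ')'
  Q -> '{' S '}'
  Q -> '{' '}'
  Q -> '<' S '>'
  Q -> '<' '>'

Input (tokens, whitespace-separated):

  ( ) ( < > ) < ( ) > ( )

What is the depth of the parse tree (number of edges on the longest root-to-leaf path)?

6

[S [Q ( )] [S [Q ( [S [Q < >]] )] [S [Q < [S [Q ( )]] >] [S [Q ( )]]]]]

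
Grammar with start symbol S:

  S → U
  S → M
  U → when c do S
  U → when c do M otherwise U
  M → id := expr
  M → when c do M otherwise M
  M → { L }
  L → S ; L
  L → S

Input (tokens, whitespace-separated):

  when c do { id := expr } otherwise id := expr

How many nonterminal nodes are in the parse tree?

[S [M when c do [M { [L [S [M id := expr]]] }] otherwise [M id := expr]]]

7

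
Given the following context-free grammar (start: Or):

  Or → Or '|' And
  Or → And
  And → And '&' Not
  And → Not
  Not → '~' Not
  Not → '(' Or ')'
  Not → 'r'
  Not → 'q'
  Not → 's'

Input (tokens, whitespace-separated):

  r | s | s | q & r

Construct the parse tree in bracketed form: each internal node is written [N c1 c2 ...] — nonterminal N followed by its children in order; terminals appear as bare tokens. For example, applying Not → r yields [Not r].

Or
Or | And
Or | And | And
Or | And | And | And
And | And | And | And
Not | And | And | And
r | And | And | And
r | Not | And | And
r | s | And | And
r | s | Not | And
r | s | s | And
r | s | s | And & Not
r | s | s | Not & Not
r | s | s | q & Not
r | s | s | q & r

[Or [Or [Or [Or [And [Not r]]] | [And [Not s]]] | [And [Not s]]] | [And [And [Not q]] & [Not r]]]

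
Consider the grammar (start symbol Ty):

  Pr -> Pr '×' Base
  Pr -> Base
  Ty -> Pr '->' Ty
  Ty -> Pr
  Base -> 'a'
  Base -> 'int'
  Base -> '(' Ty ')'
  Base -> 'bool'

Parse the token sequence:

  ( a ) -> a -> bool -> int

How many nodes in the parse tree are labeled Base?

5

[Ty [Pr [Base ( [Ty [Pr [Base a]]] )]] -> [Ty [Pr [Base a]] -> [Ty [Pr [Base bool]] -> [Ty [Pr [Base int]]]]]]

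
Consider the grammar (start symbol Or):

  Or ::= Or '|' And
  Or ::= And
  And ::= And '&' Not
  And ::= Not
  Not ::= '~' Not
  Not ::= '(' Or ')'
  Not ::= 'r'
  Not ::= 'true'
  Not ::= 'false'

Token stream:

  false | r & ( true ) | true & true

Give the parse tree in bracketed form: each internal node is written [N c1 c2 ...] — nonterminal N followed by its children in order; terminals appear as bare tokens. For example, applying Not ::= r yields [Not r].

[Or [Or [Or [And [Not false]]] | [And [And [Not r]] & [Not ( [Or [And [Not true]]] )]]] | [And [And [Not true]] & [Not true]]]

Or
Or | And
Or | And | And
And | And | And
Not | And | And
false | And | And
false | And & Not | And
false | Not & Not | And
false | r & Not | And
false | r & ( Or ) | And
false | r & ( And ) | And
false | r & ( Not ) | And
false | r & ( true ) | And
false | r & ( true ) | And & Not
false | r & ( true ) | Not & Not
false | r & ( true ) | true & Not
false | r & ( true ) | true & true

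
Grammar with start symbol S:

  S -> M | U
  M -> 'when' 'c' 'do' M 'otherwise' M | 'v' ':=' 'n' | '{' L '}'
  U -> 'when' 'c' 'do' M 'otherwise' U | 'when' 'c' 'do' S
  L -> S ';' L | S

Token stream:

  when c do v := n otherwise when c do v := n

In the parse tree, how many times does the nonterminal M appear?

2

[S [U when c do [M v := n] otherwise [U when c do [S [M v := n]]]]]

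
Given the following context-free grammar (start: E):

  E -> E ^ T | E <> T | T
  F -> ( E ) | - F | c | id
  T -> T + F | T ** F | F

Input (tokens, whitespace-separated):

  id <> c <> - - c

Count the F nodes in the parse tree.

[E [E [E [T [F id]]] <> [T [F c]]] <> [T [F - [F - [F c]]]]]

5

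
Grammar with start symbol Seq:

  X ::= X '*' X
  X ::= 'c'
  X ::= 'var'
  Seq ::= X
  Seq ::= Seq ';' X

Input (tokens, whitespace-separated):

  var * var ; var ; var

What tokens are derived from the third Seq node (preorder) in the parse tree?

var * var

[Seq [Seq [Seq [X [X var] * [X var]]] ; [X var]] ; [X var]]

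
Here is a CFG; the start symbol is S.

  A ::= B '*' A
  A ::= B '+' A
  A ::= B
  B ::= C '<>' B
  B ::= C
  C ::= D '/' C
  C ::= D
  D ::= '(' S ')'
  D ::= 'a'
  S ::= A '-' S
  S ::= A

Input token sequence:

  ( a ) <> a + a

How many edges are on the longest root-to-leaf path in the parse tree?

[S [A [B [C [D ( [S [A [B [C [D a]]]]] )]] <> [B [C [D a]]]] + [A [B [C [D a]]]]]]

10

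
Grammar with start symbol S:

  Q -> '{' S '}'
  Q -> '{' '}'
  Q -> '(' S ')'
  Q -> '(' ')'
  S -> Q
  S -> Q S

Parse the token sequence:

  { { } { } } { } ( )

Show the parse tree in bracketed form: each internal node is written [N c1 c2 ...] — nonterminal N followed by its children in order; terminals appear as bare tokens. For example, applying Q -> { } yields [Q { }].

S
Q S
{ S } S
{ Q S } S
{ { } S } S
{ { } Q } S
{ { } { } } S
{ { } { } } Q S
{ { } { } } { } S
{ { } { } } { } Q
{ { } { } } { } ( )

[S [Q { [S [Q { }] [S [Q { }]]] }] [S [Q { }] [S [Q ( )]]]]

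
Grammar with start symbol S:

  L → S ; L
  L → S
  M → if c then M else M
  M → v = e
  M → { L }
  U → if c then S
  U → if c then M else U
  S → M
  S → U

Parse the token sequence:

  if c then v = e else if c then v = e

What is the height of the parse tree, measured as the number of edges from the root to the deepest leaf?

5

[S [U if c then [M v = e] else [U if c then [S [M v = e]]]]]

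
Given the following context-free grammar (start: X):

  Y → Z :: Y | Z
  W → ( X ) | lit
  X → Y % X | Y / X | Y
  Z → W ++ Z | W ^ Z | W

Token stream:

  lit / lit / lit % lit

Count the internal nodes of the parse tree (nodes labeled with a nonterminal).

16

[X [Y [Z [W lit]]] / [X [Y [Z [W lit]]] / [X [Y [Z [W lit]]] % [X [Y [Z [W lit]]]]]]]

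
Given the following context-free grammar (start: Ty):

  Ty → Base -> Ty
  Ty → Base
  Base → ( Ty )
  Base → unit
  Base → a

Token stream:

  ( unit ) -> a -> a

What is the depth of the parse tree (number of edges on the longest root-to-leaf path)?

[Ty [Base ( [Ty [Base unit]] )] -> [Ty [Base a] -> [Ty [Base a]]]]

4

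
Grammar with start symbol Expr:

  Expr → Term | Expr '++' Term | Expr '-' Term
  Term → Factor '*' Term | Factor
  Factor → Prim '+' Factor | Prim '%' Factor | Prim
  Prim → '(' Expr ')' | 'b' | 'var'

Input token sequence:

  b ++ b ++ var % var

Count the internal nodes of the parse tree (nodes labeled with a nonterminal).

14

[Expr [Expr [Expr [Term [Factor [Prim b]]]] ++ [Term [Factor [Prim b]]]] ++ [Term [Factor [Prim var] % [Factor [Prim var]]]]]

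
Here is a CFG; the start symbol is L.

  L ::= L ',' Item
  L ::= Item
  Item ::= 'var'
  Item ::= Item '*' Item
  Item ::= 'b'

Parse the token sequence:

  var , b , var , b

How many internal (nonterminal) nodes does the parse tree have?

[L [L [L [L [Item var]] , [Item b]] , [Item var]] , [Item b]]

8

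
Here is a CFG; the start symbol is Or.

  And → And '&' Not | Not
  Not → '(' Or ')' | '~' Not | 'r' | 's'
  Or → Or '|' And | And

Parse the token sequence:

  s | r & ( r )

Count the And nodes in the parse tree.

[Or [Or [And [Not s]]] | [And [And [Not r]] & [Not ( [Or [And [Not r]]] )]]]

4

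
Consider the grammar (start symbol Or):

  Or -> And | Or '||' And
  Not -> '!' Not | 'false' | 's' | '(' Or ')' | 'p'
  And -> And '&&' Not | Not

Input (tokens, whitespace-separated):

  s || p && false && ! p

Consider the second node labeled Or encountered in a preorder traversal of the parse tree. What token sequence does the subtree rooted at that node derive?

[Or [Or [And [Not s]]] || [And [And [And [Not p]] && [Not false]] && [Not ! [Not p]]]]

s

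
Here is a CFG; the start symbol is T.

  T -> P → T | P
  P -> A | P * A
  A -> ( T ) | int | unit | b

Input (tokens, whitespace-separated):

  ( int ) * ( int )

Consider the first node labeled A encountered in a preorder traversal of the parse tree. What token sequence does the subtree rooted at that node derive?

[T [P [P [A ( [T [P [A int]]] )]] * [A ( [T [P [A int]]] )]]]

( int )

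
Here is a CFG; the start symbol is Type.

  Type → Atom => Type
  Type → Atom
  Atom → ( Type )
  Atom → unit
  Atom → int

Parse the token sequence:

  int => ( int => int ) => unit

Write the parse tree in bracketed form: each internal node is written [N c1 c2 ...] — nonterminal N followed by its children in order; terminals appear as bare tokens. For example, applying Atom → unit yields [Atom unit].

Type
Atom => Type
int => Type
int => Atom => Type
int => ( Type ) => Type
int => ( Atom => Type ) => Type
int => ( int => Type ) => Type
int => ( int => Atom ) => Type
int => ( int => int ) => Type
int => ( int => int ) => Atom
int => ( int => int ) => unit

[Type [Atom int] => [Type [Atom ( [Type [Atom int] => [Type [Atom int]]] )] => [Type [Atom unit]]]]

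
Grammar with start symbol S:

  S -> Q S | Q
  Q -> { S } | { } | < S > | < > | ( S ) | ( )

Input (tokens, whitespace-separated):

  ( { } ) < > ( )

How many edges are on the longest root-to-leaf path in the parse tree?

4

[S [Q ( [S [Q { }]] )] [S [Q < >] [S [Q ( )]]]]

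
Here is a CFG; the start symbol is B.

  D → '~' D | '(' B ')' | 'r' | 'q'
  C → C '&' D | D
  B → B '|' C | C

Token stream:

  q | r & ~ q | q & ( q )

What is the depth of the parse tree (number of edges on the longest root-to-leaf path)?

[B [B [B [C [D q]]] | [C [C [D r]] & [D ~ [D q]]]] | [C [C [D q]] & [D ( [B [C [D q]]] )]]]

6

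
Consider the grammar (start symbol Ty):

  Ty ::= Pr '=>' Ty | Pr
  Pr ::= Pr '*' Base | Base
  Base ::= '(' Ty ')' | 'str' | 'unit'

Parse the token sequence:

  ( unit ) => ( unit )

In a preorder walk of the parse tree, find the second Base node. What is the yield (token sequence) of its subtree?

[Ty [Pr [Base ( [Ty [Pr [Base unit]]] )]] => [Ty [Pr [Base ( [Ty [Pr [Base unit]]] )]]]]

unit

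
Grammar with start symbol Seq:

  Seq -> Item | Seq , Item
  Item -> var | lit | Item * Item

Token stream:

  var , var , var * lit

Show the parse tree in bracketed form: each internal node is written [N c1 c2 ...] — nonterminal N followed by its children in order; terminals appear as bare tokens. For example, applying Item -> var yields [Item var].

Seq
Seq , Item
Seq , Item , Item
Item , Item , Item
var , Item , Item
var , var , Item
var , var , Item * Item
var , var , var * Item
var , var , var * lit

[Seq [Seq [Seq [Item var]] , [Item var]] , [Item [Item var] * [Item lit]]]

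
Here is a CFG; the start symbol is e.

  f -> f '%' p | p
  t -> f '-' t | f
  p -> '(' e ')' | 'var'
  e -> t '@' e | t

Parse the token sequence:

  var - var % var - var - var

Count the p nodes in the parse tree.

[e [t [f [p var]] - [t [f [f [p var]] % [p var]] - [t [f [p var]] - [t [f [p var]]]]]]]

5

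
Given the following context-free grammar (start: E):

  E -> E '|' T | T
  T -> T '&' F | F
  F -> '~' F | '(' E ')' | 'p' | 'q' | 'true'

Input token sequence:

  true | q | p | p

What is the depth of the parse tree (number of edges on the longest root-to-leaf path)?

[E [E [E [E [T [F true]]] | [T [F q]]] | [T [F p]]] | [T [F p]]]

6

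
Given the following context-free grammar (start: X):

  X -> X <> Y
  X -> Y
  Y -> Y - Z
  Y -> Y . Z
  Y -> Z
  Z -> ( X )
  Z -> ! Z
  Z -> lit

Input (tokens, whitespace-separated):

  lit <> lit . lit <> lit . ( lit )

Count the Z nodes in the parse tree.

6

[X [X [X [Y [Z lit]]] <> [Y [Y [Z lit]] . [Z lit]]] <> [Y [Y [Z lit]] . [Z ( [X [Y [Z lit]]] )]]]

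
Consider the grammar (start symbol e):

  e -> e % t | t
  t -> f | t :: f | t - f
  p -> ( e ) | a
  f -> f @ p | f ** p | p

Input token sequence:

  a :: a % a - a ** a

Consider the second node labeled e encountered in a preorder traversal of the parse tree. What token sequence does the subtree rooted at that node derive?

[e [e [t [t [f [p a]]] :: [f [p a]]]] % [t [t [f [p a]]] - [f [f [p a]] ** [p a]]]]

a :: a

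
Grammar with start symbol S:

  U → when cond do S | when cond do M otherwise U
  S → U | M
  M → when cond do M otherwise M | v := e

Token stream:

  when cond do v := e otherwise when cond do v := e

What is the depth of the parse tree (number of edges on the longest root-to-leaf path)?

[S [U when cond do [M v := e] otherwise [U when cond do [S [M v := e]]]]]

5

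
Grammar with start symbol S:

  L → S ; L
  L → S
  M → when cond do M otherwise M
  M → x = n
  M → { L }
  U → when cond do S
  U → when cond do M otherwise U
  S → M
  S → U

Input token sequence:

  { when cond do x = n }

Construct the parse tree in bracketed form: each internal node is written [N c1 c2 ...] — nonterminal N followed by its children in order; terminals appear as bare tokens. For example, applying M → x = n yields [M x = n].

S
M
{ L }
{ S }
{ U }
{ when cond do S }
{ when cond do M }
{ when cond do x = n }

[S [M { [L [S [U when cond do [S [M x = n]]]]] }]]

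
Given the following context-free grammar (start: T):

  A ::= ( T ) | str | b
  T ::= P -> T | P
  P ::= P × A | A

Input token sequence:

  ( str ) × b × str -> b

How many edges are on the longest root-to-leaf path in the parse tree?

[T [P [P [P [A ( [T [P [A str]]] )]] × [A b]] × [A str]] -> [T [P [A b]]]]

8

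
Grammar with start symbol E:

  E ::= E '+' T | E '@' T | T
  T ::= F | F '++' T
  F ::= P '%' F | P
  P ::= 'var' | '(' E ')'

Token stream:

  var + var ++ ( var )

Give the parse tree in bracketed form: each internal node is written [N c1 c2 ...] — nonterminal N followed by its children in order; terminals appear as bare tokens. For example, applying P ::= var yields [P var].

[E [E [T [F [P var]]]] + [T [F [P var]] ++ [T [F [P ( [E [T [F [P var]]]] )]]]]]

E
E + T
T + T
F + T
P + T
var + T
var + F ++ T
var + P ++ T
var + var ++ T
var + var ++ F
var + var ++ P
var + var ++ ( E )
var + var ++ ( T )
var + var ++ ( F )
var + var ++ ( P )
var + var ++ ( var )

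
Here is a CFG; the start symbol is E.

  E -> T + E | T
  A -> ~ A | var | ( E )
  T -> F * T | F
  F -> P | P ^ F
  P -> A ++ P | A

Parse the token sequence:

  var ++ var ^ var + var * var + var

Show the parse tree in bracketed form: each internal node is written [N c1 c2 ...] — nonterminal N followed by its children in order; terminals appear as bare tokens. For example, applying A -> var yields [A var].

[E [T [F [P [A var] ++ [P [A var]]] ^ [F [P [A var]]]]] + [E [T [F [P [A var]]] * [T [F [P [A var]]]]] + [E [T [F [P [A var]]]]]]]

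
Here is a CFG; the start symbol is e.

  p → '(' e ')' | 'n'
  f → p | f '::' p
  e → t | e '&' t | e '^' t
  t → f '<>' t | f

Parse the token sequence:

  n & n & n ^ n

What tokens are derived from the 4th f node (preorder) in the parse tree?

n

[e [e [e [e [t [f [p n]]]] & [t [f [p n]]]] & [t [f [p n]]]] ^ [t [f [p n]]]]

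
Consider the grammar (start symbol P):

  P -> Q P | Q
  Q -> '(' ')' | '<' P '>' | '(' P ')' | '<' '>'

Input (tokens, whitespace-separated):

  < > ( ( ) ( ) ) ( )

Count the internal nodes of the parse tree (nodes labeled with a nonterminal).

[P [Q < >] [P [Q ( [P [Q ( )] [P [Q ( )]]] )] [P [Q ( )]]]]

10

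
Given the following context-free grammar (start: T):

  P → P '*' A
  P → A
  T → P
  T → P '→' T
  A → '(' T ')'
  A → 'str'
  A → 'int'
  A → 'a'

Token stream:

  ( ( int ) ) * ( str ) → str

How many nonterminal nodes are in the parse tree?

17

[T [P [P [A ( [T [P [A ( [T [P [A int]]] )]]] )]] * [A ( [T [P [A str]]] )]] → [T [P [A str]]]]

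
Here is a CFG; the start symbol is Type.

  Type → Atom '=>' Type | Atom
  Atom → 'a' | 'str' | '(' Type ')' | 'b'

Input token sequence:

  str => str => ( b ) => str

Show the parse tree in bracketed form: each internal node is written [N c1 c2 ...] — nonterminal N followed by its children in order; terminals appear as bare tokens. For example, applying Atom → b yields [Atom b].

[Type [Atom str] => [Type [Atom str] => [Type [Atom ( [Type [Atom b]] )] => [Type [Atom str]]]]]

Type
Atom => Type
str => Type
str => Atom => Type
str => str => Type
str => str => Atom => Type
str => str => ( Type ) => Type
str => str => ( Atom ) => Type
str => str => ( b ) => Type
str => str => ( b ) => Atom
str => str => ( b ) => str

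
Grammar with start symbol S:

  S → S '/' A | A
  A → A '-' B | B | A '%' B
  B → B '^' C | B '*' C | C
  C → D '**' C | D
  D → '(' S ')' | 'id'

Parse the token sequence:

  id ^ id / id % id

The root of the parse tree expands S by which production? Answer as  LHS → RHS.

[S [S [A [B [B [C [D id]]] ^ [C [D id]]]]] / [A [A [B [C [D id]]]] % [B [C [D id]]]]]

S → S '/' A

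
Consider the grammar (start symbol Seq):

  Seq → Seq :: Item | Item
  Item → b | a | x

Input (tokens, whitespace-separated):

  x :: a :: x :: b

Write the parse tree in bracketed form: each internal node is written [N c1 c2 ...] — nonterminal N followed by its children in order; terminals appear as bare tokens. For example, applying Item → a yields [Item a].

Seq
Seq :: Item
Seq :: Item :: Item
Seq :: Item :: Item :: Item
Item :: Item :: Item :: Item
x :: Item :: Item :: Item
x :: a :: Item :: Item
x :: a :: x :: Item
x :: a :: x :: b

[Seq [Seq [Seq [Seq [Item x]] :: [Item a]] :: [Item x]] :: [Item b]]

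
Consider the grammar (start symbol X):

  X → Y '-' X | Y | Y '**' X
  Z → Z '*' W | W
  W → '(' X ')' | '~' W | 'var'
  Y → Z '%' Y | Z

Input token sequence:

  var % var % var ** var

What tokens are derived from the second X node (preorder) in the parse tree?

[X [Y [Z [W var]] % [Y [Z [W var]] % [Y [Z [W var]]]]] ** [X [Y [Z [W var]]]]]

var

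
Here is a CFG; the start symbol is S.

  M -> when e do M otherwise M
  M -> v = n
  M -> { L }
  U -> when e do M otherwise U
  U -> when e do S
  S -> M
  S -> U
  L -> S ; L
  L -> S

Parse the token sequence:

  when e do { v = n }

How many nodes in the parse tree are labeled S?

3

[S [U when e do [S [M { [L [S [M v = n]]] }]]]]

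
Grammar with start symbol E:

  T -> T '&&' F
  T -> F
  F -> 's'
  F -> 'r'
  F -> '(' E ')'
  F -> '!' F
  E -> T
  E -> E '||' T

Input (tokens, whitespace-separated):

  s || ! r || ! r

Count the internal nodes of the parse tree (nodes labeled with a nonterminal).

[E [E [E [T [F s]]] || [T [F ! [F r]]]] || [T [F ! [F r]]]]

11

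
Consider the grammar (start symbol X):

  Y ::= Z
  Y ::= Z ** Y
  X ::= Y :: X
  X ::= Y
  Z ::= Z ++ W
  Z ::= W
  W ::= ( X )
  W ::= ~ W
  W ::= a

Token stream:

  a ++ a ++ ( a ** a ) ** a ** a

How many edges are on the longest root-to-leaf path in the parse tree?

[X [Y [Z [Z [Z [W a]] ++ [W a]] ++ [W ( [X [Y [Z [W a]] ** [Y [Z [W a]]]]] )]] ** [Y [Z [W a]] ** [Y [Z [W a]]]]]]

9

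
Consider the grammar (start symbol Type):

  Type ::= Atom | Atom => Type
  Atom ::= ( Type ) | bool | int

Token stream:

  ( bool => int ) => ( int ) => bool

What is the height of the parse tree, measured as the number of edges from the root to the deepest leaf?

[Type [Atom ( [Type [Atom bool] => [Type [Atom int]]] )] => [Type [Atom ( [Type [Atom int]] )] => [Type [Atom bool]]]]

5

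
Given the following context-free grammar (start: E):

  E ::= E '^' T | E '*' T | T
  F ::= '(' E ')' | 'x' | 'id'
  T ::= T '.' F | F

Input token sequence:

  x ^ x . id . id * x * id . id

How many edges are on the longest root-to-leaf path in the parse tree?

[E [E [E [E [T [F x]]] ^ [T [T [T [F x]] . [F id]] . [F id]]] * [T [F x]]] * [T [T [F id]] . [F id]]]

7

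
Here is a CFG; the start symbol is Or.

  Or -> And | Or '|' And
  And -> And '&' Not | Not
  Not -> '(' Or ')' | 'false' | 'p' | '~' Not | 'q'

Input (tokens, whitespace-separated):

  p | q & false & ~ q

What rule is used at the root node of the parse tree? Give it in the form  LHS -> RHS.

[Or [Or [And [Not p]]] | [And [And [And [Not q]] & [Not false]] & [Not ~ [Not q]]]]

Or -> Or '|' And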